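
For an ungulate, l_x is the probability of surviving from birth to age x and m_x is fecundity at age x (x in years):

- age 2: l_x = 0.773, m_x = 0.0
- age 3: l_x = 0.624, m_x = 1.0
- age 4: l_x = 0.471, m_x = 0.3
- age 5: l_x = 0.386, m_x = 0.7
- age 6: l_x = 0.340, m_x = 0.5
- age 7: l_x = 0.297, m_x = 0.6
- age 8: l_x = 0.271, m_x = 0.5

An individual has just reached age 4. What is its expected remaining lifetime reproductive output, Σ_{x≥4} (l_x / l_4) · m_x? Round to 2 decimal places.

1.90

l_4 = 0.471. Conditional survival from age 4 to x is l_x / l_4.
  x=4: (0.471/0.471) × 0.3 = 0.3000
  x=5: (0.386/0.471) × 0.7 = 0.5737
  x=6: (0.340/0.471) × 0.5 = 0.3609
  x=7: (0.297/0.471) × 0.6 = 0.3783
  x=8: (0.271/0.471) × 0.5 = 0.2877
Sum = 0.3000 + 0.5737 + 0.3609 + 0.3783 + 0.2877 = 1.9006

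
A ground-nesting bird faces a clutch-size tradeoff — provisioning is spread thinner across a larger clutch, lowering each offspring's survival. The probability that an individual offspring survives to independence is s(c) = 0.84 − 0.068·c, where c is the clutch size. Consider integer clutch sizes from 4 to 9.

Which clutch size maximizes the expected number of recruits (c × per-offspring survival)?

Expected recruits = c × s(c):
  c=4: 4 × 0.568 = 2.272
  c=5: 5 × 0.500 = 2.500
  c=6: 6 × 0.432 = 2.592
  c=7: 7 × 0.364 = 2.548
  c=8: 8 × 0.296 = 2.368
  c=9: 9 × 0.228 = 2.052
Maximum at c = 6 (2.592 recruits).

6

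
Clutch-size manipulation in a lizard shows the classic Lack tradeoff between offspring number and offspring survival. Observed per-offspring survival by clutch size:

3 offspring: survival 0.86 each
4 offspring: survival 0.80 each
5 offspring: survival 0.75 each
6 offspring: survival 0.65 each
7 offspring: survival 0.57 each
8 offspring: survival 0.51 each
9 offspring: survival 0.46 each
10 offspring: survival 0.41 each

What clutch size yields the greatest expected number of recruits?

Expected recruits = c × s(c):
  c=3: 3 × 0.86 = 2.580
  c=4: 4 × 0.80 = 3.200
  c=5: 5 × 0.75 = 3.750
  c=6: 6 × 0.65 = 3.900
  c=7: 7 × 0.57 = 3.990
  c=8: 8 × 0.51 = 4.080
  c=9: 9 × 0.46 = 4.140
  c=10: 10 × 0.41 = 4.100
Maximum at c = 9 (4.140 recruits).

9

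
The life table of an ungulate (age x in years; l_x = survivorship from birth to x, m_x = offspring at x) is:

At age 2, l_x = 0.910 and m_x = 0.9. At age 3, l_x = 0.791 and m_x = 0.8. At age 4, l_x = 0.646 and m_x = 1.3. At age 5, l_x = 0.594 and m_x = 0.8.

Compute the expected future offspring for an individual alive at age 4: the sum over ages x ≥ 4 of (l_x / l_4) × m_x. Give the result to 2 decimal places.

l_4 = 0.646. Conditional survival from age 4 to x is l_x / l_4.
  x=4: (0.646/0.646) × 1.3 = 1.3000
  x=5: (0.594/0.646) × 0.8 = 0.7356
Sum = 1.3000 + 0.7356 = 2.0356

2.04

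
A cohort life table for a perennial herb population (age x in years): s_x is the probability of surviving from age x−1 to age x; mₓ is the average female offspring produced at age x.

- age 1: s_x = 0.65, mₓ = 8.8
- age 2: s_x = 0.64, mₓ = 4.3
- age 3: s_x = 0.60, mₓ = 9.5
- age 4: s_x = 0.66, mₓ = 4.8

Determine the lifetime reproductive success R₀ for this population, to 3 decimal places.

Survivorship from birth: l_x = s_1·s_2·…·s_x.
  l_1 = 0.65000
  l_2 = 0.41600
  l_3 = 0.24960
  l_4 = 0.16474
R₀ = Σ l_x mₓ:
  age 1: 0.65000 × 8.8 = 5.7200
  age 2: 0.41600 × 4.3 = 1.7888
  age 3: 0.24960 × 9.5 = 2.3712
  age 4: 0.16474 × 4.8 = 0.7908
R₀ = 5.7200 + 1.7888 + 2.3712 + 0.7908 = 10.6708

10.671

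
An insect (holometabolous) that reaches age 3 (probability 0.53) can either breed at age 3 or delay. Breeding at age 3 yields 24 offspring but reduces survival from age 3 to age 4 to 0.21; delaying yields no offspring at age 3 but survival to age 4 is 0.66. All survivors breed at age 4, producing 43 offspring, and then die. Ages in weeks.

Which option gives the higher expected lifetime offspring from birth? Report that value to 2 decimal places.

17.51

breed at age 3: R₀ = 0.53 × (24 + 0.21 × 43) = 0.53 × 33.0300 = 17.5059
delay to age 4: R₀ = 0.53 × (0.66 × 43) = 0.53 × 28.3800 = 15.0414
Higher: breed at age 3 (17.5059).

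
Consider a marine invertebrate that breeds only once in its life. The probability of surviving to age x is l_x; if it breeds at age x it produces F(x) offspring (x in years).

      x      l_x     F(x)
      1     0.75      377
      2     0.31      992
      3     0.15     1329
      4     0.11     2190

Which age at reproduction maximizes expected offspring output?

Expected offspring if breeding at age x = l_x × F(x):
  age 1: 0.75 × 377 = 282.750
  age 2: 0.31 × 992 = 307.520
  age 3: 0.15 × 1329 = 199.350
  age 4: 0.11 × 2190 = 240.900
Maximum at age 2 (307.520).

2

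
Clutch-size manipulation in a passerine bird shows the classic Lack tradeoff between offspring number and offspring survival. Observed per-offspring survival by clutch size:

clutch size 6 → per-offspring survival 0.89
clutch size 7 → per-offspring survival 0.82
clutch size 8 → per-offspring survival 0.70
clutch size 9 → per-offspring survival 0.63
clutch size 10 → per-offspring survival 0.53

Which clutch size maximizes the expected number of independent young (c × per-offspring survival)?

7

Expected independent young = c × s(c):
  c=6: 6 × 0.89 = 5.340
  c=7: 7 × 0.82 = 5.740
  c=8: 8 × 0.70 = 5.600
  c=9: 9 × 0.63 = 5.670
  c=10: 10 × 0.53 = 5.300
Maximum at c = 7 (5.740 independent young).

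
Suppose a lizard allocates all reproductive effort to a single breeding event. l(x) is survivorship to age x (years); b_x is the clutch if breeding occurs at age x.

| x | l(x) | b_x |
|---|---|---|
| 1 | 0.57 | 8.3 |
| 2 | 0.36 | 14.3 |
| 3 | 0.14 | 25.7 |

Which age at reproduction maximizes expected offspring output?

Expected offspring if breeding at age x = l(x) × b_x:
  age 1: 0.57 × 8.3 = 4.731
  age 2: 0.36 × 14.3 = 5.148
  age 3: 0.14 × 25.7 = 3.598
Maximum at age 2 (5.148).

2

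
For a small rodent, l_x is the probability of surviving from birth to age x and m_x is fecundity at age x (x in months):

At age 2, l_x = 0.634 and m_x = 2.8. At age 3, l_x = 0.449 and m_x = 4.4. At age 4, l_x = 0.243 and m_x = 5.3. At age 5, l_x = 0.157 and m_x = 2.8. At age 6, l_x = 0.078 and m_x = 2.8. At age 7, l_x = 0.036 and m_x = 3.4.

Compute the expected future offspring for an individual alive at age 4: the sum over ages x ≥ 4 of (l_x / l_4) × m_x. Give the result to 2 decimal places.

l_4 = 0.243. Conditional survival from age 4 to x is l_x / l_4.
  x=4: (0.243/0.243) × 5.3 = 5.3000
  x=5: (0.157/0.243) × 2.8 = 1.8091
  x=6: (0.078/0.243) × 2.8 = 0.8988
  x=7: (0.036/0.243) × 3.4 = 0.5037
Sum = 5.3000 + 1.8091 + 0.8988 + 0.5037 = 8.5115

8.51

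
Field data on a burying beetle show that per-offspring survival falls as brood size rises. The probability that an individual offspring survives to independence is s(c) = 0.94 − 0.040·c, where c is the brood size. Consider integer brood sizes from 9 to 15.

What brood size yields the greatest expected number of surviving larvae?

Expected surviving larvae = c × s(c):
  c=9: 9 × 0.580 = 5.220
  c=10: 10 × 0.540 = 5.400
  c=11: 11 × 0.500 = 5.500
  c=12: 12 × 0.460 = 5.520
  c=13: 13 × 0.420 = 5.460
  c=14: 14 × 0.380 = 5.320
  c=15: 15 × 0.340 = 5.100
Maximum at c = 12 (5.520 surviving larvae).

12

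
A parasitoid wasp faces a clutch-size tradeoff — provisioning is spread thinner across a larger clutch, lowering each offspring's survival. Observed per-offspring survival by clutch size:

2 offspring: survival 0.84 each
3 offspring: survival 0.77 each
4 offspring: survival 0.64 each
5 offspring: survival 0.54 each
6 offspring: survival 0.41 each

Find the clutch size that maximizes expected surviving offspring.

Expected surviving offspring = c × s(c):
  c=2: 2 × 0.84 = 1.680
  c=3: 3 × 0.77 = 2.310
  c=4: 4 × 0.64 = 2.560
  c=5: 5 × 0.54 = 2.700
  c=6: 6 × 0.41 = 2.460
Maximum at c = 5 (2.700 surviving offspring).

5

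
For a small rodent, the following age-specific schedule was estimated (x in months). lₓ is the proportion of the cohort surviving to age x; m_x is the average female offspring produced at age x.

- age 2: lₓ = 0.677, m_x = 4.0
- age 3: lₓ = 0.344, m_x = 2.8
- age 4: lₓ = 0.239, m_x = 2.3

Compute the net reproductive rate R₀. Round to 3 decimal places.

4.221

R₀ = Σ lₓ m_x:
  age 2: 0.677 × 4.0 = 2.7080
  age 3: 0.344 × 2.8 = 0.9632
  age 4: 0.239 × 2.3 = 0.5497
R₀ = 2.7080 + 0.9632 + 0.5497 = 4.2209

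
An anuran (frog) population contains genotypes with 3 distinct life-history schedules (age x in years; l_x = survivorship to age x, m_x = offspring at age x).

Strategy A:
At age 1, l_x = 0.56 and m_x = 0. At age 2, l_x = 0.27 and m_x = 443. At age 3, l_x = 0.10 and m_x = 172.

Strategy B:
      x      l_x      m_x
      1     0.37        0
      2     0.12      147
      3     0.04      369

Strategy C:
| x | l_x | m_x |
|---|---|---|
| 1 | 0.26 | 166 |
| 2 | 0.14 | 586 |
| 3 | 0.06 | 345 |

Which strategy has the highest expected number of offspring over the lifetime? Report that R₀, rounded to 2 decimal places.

145.90

Strategy A: R₀ = 0.56×0 + 0.27×443 + 0.10×172 = 136.8100
Strategy B: R₀ = 0.37×0 + 0.12×147 + 0.04×369 = 32.4000
Strategy C: R₀ = 0.26×166 + 0.14×586 + 0.06×345 = 145.9000
Highest R₀: strategy C with 145.9000.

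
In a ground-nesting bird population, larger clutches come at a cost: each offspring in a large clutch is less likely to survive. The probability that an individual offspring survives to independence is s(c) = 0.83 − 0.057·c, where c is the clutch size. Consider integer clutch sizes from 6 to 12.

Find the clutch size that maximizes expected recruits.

Expected recruits = c × s(c):
  c=6: 6 × 0.488 = 2.928
  c=7: 7 × 0.431 = 3.017
  c=8: 8 × 0.374 = 2.992
  c=9: 9 × 0.317 = 2.853
  c=10: 10 × 0.260 = 2.600
  c=11: 11 × 0.203 = 2.233
  c=12: 12 × 0.146 = 1.752
Maximum at c = 7 (3.017 recruits).

7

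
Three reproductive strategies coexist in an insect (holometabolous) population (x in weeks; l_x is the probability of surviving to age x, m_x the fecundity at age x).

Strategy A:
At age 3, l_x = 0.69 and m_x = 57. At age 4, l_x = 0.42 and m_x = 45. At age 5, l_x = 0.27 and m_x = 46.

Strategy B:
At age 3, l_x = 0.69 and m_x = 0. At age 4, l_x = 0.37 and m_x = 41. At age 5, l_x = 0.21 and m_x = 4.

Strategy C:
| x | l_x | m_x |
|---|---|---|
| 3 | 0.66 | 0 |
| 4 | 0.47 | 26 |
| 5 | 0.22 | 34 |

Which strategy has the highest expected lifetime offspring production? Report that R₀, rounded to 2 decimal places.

Strategy A: R₀ = 0.69×57 + 0.42×45 + 0.27×46 = 70.6500
Strategy B: R₀ = 0.69×0 + 0.37×41 + 0.21×4 = 16.0100
Strategy C: R₀ = 0.66×0 + 0.47×26 + 0.22×34 = 19.7000
Highest R₀: strategy A with 70.6500.

70.65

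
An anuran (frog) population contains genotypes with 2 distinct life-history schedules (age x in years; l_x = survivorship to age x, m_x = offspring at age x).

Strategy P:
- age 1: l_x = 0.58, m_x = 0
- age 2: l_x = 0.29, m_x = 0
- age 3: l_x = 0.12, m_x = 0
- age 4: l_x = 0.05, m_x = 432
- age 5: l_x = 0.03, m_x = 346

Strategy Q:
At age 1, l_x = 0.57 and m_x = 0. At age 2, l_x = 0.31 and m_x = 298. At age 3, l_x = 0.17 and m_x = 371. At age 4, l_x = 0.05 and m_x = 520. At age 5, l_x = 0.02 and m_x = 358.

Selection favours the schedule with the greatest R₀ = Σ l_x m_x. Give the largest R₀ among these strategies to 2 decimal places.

188.61

Strategy P: R₀ = 0.58×0 + 0.29×0 + 0.12×0 + 0.05×432 + 0.03×346 = 31.9800
Strategy Q: R₀ = 0.57×0 + 0.31×298 + 0.17×371 + 0.05×520 + 0.02×358 = 188.6100
Highest R₀: strategy Q with 188.6100.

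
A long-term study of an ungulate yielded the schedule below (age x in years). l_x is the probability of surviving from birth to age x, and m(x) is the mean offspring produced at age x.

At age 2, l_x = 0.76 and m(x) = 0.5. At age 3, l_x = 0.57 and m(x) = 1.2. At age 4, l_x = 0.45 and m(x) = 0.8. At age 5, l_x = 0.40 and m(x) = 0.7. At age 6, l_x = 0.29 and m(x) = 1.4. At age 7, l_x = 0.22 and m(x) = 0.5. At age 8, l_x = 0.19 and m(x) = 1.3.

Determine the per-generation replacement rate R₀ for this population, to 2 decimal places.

R₀ = Σ l_x m(x):
  age 2: 0.76 × 0.5 = 0.3800
  age 3: 0.57 × 1.2 = 0.6840
  age 4: 0.45 × 0.8 = 0.3600
  age 5: 0.40 × 0.7 = 0.2800
  age 6: 0.29 × 1.4 = 0.4060
  age 7: 0.22 × 0.5 = 0.1100
  age 8: 0.19 × 1.3 = 0.2470
R₀ = 0.3800 + 0.6840 + 0.3600 + 0.2800 + 0.4060 + 0.1100 + 0.2470 = 2.4670

2.47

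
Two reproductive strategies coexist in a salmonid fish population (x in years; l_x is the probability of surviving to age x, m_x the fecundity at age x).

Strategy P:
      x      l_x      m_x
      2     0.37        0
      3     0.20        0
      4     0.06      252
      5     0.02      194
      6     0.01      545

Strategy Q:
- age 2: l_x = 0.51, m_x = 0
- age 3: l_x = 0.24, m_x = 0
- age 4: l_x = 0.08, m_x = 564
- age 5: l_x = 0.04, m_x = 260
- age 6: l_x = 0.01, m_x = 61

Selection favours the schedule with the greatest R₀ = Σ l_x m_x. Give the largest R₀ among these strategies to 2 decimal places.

Strategy P: R₀ = 0.37×0 + 0.20×0 + 0.06×252 + 0.02×194 + 0.01×545 = 24.4500
Strategy Q: R₀ = 0.51×0 + 0.24×0 + 0.08×564 + 0.04×260 + 0.01×61 = 56.1300
Highest R₀: strategy Q with 56.1300.

56.13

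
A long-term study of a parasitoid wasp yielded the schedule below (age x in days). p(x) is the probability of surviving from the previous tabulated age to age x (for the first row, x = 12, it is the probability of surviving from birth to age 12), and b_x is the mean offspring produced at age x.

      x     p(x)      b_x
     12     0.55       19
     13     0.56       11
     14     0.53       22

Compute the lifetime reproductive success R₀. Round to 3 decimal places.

Survivorship from birth: l_x = p_12·p_13·…·p_x.
  l_12 = 0.55000
  l_13 = 0.30800
  l_14 = 0.16324
R₀ = Σ l_x b_x:
  age 12: 0.55000 × 19 = 10.4500
  age 13: 0.30800 × 11 = 3.3880
  age 14: 0.16324 × 22 = 3.5913
R₀ = 10.4500 + 3.3880 + 3.5913 = 17.4293

17.429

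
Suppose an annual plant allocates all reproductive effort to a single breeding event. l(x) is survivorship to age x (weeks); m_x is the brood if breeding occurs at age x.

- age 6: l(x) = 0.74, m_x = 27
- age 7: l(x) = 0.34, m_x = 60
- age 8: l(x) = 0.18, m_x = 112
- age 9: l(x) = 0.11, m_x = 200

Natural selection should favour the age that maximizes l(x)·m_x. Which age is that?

Expected offspring if breeding at age x = l(x) × m_x:
  age 6: 0.74 × 27 = 19.980
  age 7: 0.34 × 60 = 20.400
  age 8: 0.18 × 112 = 20.160
  age 9: 0.11 × 200 = 22.000
Maximum at age 9 (22.000).

9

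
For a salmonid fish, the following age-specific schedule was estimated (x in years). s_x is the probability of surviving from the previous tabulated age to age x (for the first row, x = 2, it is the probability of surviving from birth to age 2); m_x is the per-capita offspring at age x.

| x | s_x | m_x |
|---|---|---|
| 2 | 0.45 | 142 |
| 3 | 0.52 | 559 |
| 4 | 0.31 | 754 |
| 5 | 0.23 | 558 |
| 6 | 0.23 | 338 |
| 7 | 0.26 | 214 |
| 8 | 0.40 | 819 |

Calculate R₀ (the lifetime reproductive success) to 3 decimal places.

260.548

Survivorship from birth: l_x = s_2·s_3·…·s_x.
  l_2 = 0.45000
  l_3 = 0.23400
  l_4 = 0.07254
  l_5 = 0.01668
  l_6 = 0.00384
  l_7 = 0.00100
  l_8 = 0.00040
R₀ = Σ l_x m_x:
  age 2: 0.45000 × 142 = 63.9000
  age 3: 0.23400 × 559 = 130.8060
  age 4: 0.07254 × 754 = 54.6952
  age 5: 0.01668 × 558 = 9.3074
  age 6: 0.00384 × 338 = 1.2979
  age 7: 0.00100 × 214 = 0.2140
  age 8: 0.00040 × 819 = 0.3276
R₀ = 63.9000 + 130.8060 + 54.6952 + 9.3074 + 1.2979 + 0.2140 + 0.3276 = 260.5481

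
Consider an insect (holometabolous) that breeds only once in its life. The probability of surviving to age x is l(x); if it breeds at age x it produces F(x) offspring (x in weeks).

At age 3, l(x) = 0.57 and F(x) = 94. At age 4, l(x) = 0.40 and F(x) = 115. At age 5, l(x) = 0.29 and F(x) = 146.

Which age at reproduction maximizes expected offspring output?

3

Expected offspring if breeding at age x = l(x) × F(x):
  age 3: 0.57 × 94 = 53.580
  age 4: 0.40 × 115 = 46.000
  age 5: 0.29 × 146 = 42.340
Maximum at age 3 (53.580).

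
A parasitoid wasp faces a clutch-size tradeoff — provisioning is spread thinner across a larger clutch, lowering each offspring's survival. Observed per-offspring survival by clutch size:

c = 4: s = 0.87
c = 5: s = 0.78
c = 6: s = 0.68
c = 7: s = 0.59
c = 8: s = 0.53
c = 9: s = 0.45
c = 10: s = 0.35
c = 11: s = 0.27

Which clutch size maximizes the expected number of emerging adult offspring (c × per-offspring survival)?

Expected emerging adult offspring = c × s(c):
  c=4: 4 × 0.87 = 3.480
  c=5: 5 × 0.78 = 3.900
  c=6: 6 × 0.68 = 4.080
  c=7: 7 × 0.59 = 4.130
  c=8: 8 × 0.53 = 4.240
  c=9: 9 × 0.45 = 4.050
  c=10: 10 × 0.35 = 3.500
  c=11: 11 × 0.27 = 2.970
Maximum at c = 8 (4.240 emerging adult offspring).

8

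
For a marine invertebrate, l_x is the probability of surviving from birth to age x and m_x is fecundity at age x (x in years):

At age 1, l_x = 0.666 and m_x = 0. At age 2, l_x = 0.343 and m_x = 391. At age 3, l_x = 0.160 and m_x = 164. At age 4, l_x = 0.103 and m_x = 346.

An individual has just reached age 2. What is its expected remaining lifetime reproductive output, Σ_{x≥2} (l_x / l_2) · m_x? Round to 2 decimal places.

l_2 = 0.343. Conditional survival from age 2 to x is l_x / l_2.
  x=2: (0.343/0.343) × 391 = 391.0000
  x=3: (0.160/0.343) × 164 = 76.5015
  x=4: (0.103/0.343) × 346 = 103.9009
Sum = 391.0000 + 76.5015 + 103.9009 = 571.4023

571.40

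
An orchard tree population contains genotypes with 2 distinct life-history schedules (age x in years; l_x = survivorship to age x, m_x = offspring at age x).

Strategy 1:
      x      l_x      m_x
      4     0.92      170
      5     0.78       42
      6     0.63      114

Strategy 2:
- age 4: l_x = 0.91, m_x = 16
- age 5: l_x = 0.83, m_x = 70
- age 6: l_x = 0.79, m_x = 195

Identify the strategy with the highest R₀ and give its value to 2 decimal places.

260.98

Strategy 1: R₀ = 0.92×170 + 0.78×42 + 0.63×114 = 260.9800
Strategy 2: R₀ = 0.91×16 + 0.83×70 + 0.79×195 = 226.7100
Highest R₀: strategy 1 with 260.9800.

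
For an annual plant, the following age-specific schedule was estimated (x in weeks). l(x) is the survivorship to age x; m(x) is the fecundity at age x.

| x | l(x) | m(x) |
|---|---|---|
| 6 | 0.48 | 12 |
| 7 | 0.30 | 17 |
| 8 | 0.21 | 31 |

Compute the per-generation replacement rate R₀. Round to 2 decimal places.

R₀ = Σ l(x) m(x):
  age 6: 0.48 × 12 = 5.7600
  age 7: 0.30 × 17 = 5.1000
  age 8: 0.21 × 31 = 6.5100
R₀ = 5.7600 + 5.1000 + 6.5100 = 17.3700

17.37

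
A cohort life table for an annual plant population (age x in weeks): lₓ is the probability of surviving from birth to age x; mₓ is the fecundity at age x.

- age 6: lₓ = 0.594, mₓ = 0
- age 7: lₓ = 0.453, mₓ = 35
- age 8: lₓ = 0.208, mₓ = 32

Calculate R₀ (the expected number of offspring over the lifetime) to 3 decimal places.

22.511

R₀ = Σ lₓ mₓ:
  age 6: 0.594 × 0 = 0.0000
  age 7: 0.453 × 35 = 15.8550
  age 8: 0.208 × 32 = 6.6560
R₀ = 0.0000 + 15.8550 + 6.6560 = 22.5110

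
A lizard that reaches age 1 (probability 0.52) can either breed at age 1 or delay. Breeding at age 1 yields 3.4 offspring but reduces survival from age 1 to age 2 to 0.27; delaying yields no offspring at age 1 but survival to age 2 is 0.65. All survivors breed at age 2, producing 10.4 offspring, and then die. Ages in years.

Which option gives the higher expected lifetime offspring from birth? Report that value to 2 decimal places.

3.52

breed at age 1: R₀ = 0.52 × (3.4 + 0.27 × 10.4) = 0.52 × 6.2080 = 3.2282
delay to age 2: R₀ = 0.52 × (0.65 × 10.4) = 0.52 × 6.7600 = 3.5152
Higher: delay to age 2 (3.5152).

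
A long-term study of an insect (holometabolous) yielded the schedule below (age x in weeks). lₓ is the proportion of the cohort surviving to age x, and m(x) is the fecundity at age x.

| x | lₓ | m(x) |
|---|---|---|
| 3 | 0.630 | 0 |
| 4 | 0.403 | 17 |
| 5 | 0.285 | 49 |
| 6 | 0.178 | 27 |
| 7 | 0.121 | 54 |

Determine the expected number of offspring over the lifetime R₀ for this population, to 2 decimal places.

32.16

R₀ = Σ lₓ m(x):
  age 3: 0.630 × 0 = 0.0000
  age 4: 0.403 × 17 = 6.8510
  age 5: 0.285 × 49 = 13.9650
  age 6: 0.178 × 27 = 4.8060
  age 7: 0.121 × 54 = 6.5340
R₀ = 0.0000 + 6.8510 + 13.9650 + 4.8060 + 6.5340 = 32.1560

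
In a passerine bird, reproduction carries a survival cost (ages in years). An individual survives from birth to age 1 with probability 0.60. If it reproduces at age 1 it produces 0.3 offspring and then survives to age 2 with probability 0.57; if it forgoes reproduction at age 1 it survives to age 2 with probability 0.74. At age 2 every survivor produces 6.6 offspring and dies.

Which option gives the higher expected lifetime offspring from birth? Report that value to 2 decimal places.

2.93

breed at age 1: R₀ = 0.60 × (0.3 + 0.57 × 6.6) = 0.60 × 4.0620 = 2.4372
delay to age 2: R₀ = 0.60 × (0.74 × 6.6) = 0.60 × 4.8840 = 2.9304
Higher: delay to age 2 (2.9304).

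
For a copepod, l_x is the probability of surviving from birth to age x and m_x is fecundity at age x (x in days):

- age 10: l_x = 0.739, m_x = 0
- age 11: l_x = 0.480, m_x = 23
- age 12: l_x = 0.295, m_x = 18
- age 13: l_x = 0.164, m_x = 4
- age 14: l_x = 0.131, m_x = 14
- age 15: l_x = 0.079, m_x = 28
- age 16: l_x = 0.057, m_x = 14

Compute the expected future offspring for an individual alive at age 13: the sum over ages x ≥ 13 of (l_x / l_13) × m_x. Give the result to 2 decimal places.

l_13 = 0.164. Conditional survival from age 13 to x is l_x / l_13.
  x=13: (0.164/0.164) × 4 = 4.0000
  x=14: (0.131/0.164) × 14 = 11.1829
  x=15: (0.079/0.164) × 28 = 13.4878
  x=16: (0.057/0.164) × 14 = 4.8659
Sum = 4.0000 + 11.1829 + 13.4878 + 4.8659 = 33.5366

33.54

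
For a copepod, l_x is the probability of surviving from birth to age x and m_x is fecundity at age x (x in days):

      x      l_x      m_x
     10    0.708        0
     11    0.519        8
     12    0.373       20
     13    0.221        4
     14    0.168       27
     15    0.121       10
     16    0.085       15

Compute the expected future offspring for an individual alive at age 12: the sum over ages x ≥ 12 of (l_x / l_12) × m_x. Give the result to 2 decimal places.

l_12 = 0.373. Conditional survival from age 12 to x is l_x / l_12.
  x=12: (0.373/0.373) × 20 = 20.0000
  x=13: (0.221/0.373) × 4 = 2.3700
  x=14: (0.168/0.373) × 27 = 12.1609
  x=15: (0.121/0.373) × 10 = 3.2440
  x=16: (0.085/0.373) × 15 = 3.4182
Sum = 20.0000 + 2.3700 + 12.1609 + 3.2440 + 3.4182 = 41.1930

41.19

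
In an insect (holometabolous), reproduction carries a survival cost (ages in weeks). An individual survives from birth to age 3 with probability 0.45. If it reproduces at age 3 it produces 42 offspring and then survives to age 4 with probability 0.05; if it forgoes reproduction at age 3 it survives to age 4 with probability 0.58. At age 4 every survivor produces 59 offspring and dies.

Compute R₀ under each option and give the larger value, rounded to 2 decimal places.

breed at age 3: R₀ = 0.45 × (42 + 0.05 × 59) = 0.45 × 44.9500 = 20.2275
delay to age 4: R₀ = 0.45 × (0.58 × 59) = 0.45 × 34.2200 = 15.3990
Higher: breed at age 3 (20.2275).

20.23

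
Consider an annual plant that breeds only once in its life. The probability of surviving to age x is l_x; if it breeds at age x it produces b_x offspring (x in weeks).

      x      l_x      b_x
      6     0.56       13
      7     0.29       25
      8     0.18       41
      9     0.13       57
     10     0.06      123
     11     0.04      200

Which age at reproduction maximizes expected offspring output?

11

Expected offspring if breeding at age x = l_x × b_x:
  age 6: 0.56 × 13 = 7.280
  age 7: 0.29 × 25 = 7.250
  age 8: 0.18 × 41 = 7.380
  age 9: 0.13 × 57 = 7.410
  age 10: 0.06 × 123 = 7.380
  age 11: 0.04 × 200 = 8.000
Maximum at age 11 (8.000).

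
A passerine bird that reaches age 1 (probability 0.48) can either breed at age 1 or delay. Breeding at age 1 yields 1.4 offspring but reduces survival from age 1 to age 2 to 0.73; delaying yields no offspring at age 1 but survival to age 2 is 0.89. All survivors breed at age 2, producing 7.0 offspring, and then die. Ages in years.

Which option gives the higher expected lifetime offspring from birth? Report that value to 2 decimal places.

breed at age 1: R₀ = 0.48 × (1.4 + 0.73 × 7.0) = 0.48 × 6.5100 = 3.1248
delay to age 2: R₀ = 0.48 × (0.89 × 7.0) = 0.48 × 6.2300 = 2.9904
Higher: breed at age 1 (3.1248).

3.12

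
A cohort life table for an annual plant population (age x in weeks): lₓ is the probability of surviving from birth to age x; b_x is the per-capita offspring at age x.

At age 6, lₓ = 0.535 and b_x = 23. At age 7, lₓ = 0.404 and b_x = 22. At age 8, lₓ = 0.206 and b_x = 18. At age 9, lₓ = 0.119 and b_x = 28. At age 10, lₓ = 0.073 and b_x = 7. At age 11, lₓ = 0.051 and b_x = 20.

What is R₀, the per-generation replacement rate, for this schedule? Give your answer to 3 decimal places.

R₀ = Σ lₓ b_x:
  age 6: 0.535 × 23 = 12.3050
  age 7: 0.404 × 22 = 8.8880
  age 8: 0.206 × 18 = 3.7080
  age 9: 0.119 × 28 = 3.3320
  age 10: 0.073 × 7 = 0.5110
  age 11: 0.051 × 20 = 1.0200
R₀ = 12.3050 + 8.8880 + 3.7080 + 3.3320 + 0.5110 + 1.0200 = 29.7640

29.764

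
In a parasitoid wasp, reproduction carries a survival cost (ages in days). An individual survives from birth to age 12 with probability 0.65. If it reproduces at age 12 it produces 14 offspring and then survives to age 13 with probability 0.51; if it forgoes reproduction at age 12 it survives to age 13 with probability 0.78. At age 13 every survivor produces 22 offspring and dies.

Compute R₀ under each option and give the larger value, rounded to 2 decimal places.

breed at age 12: R₀ = 0.65 × (14 + 0.51 × 22) = 0.65 × 25.2200 = 16.3930
delay to age 13: R₀ = 0.65 × (0.78 × 22) = 0.65 × 17.1600 = 11.1540
Higher: breed at age 12 (16.3930).

16.39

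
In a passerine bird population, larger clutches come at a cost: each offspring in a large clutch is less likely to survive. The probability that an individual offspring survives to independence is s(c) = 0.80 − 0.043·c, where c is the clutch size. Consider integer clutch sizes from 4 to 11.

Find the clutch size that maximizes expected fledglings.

9

Expected fledglings = c × s(c):
  c=4: 4 × 0.628 = 2.512
  c=5: 5 × 0.585 = 2.925
  c=6: 6 × 0.542 = 3.252
  c=7: 7 × 0.499 = 3.493
  c=8: 8 × 0.456 = 3.648
  c=9: 9 × 0.413 = 3.717
  c=10: 10 × 0.370 = 3.700
  c=11: 11 × 0.327 = 3.597
Maximum at c = 9 (3.717 fledglings).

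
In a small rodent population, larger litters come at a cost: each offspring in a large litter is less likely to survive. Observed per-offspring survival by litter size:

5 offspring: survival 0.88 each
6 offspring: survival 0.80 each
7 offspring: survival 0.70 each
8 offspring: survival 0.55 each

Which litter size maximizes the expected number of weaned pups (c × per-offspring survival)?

Expected weaned pups = c × s(c):
  c=5: 5 × 0.88 = 4.400
  c=6: 6 × 0.80 = 4.800
  c=7: 7 × 0.70 = 4.900
  c=8: 8 × 0.55 = 4.400
Maximum at c = 7 (4.900 weaned pups).

7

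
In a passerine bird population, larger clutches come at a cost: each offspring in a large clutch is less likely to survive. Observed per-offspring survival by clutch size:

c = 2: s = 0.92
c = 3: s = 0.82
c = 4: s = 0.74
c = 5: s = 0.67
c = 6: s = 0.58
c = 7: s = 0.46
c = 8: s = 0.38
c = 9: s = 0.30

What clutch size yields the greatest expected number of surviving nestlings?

Expected surviving nestlings = c × s(c):
  c=2: 2 × 0.92 = 1.840
  c=3: 3 × 0.82 = 2.460
  c=4: 4 × 0.74 = 2.960
  c=5: 5 × 0.67 = 3.350
  c=6: 6 × 0.58 = 3.480
  c=7: 7 × 0.46 = 3.220
  c=8: 8 × 0.38 = 3.040
  c=9: 9 × 0.30 = 2.700
Maximum at c = 6 (3.480 surviving nestlings).

6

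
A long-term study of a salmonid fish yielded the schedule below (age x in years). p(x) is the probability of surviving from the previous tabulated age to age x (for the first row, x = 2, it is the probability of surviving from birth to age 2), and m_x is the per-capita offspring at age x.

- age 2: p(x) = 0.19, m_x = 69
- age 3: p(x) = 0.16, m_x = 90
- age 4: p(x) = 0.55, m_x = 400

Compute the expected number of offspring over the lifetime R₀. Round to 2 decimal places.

Survivorship from birth: l_x = p_2·p_3·…·p_x.
  l_2 = 0.19000
  l_3 = 0.03040
  l_4 = 0.01672
R₀ = Σ l_x m_x:
  age 2: 0.19000 × 69 = 13.1100
  age 3: 0.03040 × 90 = 2.7360
  age 4: 0.01672 × 400 = 6.6880
R₀ = 13.1100 + 2.7360 + 6.6880 = 22.5340

22.53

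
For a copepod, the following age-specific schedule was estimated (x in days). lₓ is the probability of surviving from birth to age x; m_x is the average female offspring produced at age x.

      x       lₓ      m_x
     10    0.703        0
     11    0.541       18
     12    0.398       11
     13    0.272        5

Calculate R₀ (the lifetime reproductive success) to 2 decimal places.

15.48

R₀ = Σ lₓ m_x:
  age 10: 0.703 × 0 = 0.0000
  age 11: 0.541 × 18 = 9.7380
  age 12: 0.398 × 11 = 4.3780
  age 13: 0.272 × 5 = 1.3600
R₀ = 0.0000 + 9.7380 + 4.3780 + 1.3600 = 15.4760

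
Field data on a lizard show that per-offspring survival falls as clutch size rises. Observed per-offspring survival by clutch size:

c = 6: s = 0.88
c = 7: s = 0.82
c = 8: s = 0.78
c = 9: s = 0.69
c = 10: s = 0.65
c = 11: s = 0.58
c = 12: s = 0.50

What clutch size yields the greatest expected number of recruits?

10

Expected recruits = c × s(c):
  c=6: 6 × 0.88 = 5.280
  c=7: 7 × 0.82 = 5.740
  c=8: 8 × 0.78 = 6.240
  c=9: 9 × 0.69 = 6.210
  c=10: 10 × 0.65 = 6.500
  c=11: 11 × 0.58 = 6.380
  c=12: 12 × 0.50 = 6.000
Maximum at c = 10 (6.500 recruits).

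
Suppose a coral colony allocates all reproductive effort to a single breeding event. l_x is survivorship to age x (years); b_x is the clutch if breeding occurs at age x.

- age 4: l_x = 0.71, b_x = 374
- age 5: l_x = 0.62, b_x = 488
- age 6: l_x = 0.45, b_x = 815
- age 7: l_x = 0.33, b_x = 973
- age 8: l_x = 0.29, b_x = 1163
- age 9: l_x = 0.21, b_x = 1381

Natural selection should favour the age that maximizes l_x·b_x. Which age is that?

Expected offspring if breeding at age x = l_x × b_x:
  age 4: 0.71 × 374 = 265.540
  age 5: 0.62 × 488 = 302.560
  age 6: 0.45 × 815 = 366.750
  age 7: 0.33 × 973 = 321.090
  age 8: 0.29 × 1163 = 337.270
  age 9: 0.21 × 1381 = 290.010
Maximum at age 6 (366.750).

6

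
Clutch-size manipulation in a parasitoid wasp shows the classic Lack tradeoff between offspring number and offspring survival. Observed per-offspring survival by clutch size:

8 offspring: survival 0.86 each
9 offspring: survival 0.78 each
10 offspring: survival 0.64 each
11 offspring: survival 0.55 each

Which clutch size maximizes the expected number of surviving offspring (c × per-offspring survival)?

9

Expected surviving offspring = c × s(c):
  c=8: 8 × 0.86 = 6.880
  c=9: 9 × 0.78 = 7.020
  c=10: 10 × 0.64 = 6.400
  c=11: 11 × 0.55 = 6.050
Maximum at c = 9 (7.020 surviving offspring).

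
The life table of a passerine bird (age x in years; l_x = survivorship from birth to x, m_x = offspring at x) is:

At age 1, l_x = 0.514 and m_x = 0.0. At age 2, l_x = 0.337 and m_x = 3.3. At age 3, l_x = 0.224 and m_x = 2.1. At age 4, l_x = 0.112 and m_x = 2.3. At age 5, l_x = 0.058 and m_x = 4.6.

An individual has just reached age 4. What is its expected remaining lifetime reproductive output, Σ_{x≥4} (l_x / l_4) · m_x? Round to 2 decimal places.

4.68

l_4 = 0.112. Conditional survival from age 4 to x is l_x / l_4.
  x=4: (0.112/0.112) × 2.3 = 2.3000
  x=5: (0.058/0.112) × 4.6 = 2.3821
Sum = 2.3000 + 2.3821 = 4.6821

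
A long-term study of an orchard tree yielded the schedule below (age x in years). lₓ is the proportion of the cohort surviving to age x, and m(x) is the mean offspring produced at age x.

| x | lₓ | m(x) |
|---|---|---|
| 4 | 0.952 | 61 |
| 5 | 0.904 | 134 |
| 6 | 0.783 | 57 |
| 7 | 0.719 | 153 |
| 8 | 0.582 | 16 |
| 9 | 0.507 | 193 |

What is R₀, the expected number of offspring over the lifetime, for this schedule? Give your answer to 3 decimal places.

R₀ = Σ lₓ m(x):
  age 4: 0.952 × 61 = 58.0720
  age 5: 0.904 × 134 = 121.1360
  age 6: 0.783 × 57 = 44.6310
  age 7: 0.719 × 153 = 110.0070
  age 8: 0.582 × 16 = 9.3120
  age 9: 0.507 × 193 = 97.8510
R₀ = 58.0720 + 121.1360 + 44.6310 + 110.0070 + 9.3120 + 97.8510 = 441.0090

441.009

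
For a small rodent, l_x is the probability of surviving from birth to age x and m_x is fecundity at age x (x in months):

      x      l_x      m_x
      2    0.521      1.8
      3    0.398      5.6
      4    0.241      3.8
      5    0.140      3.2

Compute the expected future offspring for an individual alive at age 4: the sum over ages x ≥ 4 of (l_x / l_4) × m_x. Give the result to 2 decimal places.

5.66

l_4 = 0.241. Conditional survival from age 4 to x is l_x / l_4.
  x=4: (0.241/0.241) × 3.8 = 3.8000
  x=5: (0.140/0.241) × 3.2 = 1.8589
Sum = 3.8000 + 1.8589 = 5.6589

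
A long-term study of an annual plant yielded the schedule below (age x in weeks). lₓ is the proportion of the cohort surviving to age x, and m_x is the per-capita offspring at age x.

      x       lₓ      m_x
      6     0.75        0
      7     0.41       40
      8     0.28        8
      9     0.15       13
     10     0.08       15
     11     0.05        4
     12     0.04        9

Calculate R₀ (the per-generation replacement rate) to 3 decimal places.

22.350

R₀ = Σ lₓ m_x:
  age 6: 0.75 × 0 = 0.0000
  age 7: 0.41 × 40 = 16.4000
  age 8: 0.28 × 8 = 2.2400
  age 9: 0.15 × 13 = 1.9500
  age 10: 0.08 × 15 = 1.2000
  age 11: 0.05 × 4 = 0.2000
  age 12: 0.04 × 9 = 0.3600
R₀ = 0.0000 + 16.4000 + 2.2400 + 1.9500 + 1.2000 + 0.2000 + 0.3600 = 22.3500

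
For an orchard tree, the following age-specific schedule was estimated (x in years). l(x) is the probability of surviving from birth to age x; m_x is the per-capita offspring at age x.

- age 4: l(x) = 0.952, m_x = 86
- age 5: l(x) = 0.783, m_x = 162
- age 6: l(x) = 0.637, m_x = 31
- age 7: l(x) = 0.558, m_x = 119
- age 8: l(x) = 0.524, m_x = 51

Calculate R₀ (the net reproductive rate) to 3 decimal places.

321.591

R₀ = Σ l(x) m_x:
  age 4: 0.952 × 86 = 81.8720
  age 5: 0.783 × 162 = 126.8460
  age 6: 0.637 × 31 = 19.7470
  age 7: 0.558 × 119 = 66.4020
  age 8: 0.524 × 51 = 26.7240
R₀ = 81.8720 + 126.8460 + 19.7470 + 66.4020 + 26.7240 = 321.5910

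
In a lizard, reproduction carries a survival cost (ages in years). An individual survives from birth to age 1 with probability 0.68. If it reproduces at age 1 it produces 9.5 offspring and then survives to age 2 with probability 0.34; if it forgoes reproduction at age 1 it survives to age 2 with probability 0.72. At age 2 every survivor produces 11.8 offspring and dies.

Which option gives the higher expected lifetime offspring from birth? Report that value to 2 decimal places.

breed at age 1: R₀ = 0.68 × (9.5 + 0.34 × 11.8) = 0.68 × 13.5120 = 9.1882
delay to age 2: R₀ = 0.68 × (0.72 × 11.8) = 0.68 × 8.4960 = 5.7773
Higher: breed at age 1 (9.1882).

9.19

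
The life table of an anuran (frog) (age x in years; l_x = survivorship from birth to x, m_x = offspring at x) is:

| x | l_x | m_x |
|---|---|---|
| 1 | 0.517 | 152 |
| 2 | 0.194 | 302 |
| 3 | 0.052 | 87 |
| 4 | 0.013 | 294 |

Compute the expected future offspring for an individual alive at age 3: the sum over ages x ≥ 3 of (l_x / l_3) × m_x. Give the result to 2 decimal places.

l_3 = 0.052. Conditional survival from age 3 to x is l_x / l_3.
  x=3: (0.052/0.052) × 87 = 87.0000
  x=4: (0.013/0.052) × 294 = 73.5000
Sum = 87.0000 + 73.5000 = 160.5000

160.50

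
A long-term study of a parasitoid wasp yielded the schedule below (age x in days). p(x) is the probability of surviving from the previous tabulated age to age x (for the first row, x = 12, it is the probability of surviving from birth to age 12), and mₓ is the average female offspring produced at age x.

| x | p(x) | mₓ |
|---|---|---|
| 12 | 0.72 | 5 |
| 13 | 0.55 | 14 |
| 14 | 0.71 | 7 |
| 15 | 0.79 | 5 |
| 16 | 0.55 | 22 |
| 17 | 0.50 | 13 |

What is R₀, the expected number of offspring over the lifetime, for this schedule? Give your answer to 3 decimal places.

15.704

Survivorship from birth: l_x = p_12·p_13·…·p_x.
  l_12 = 0.72000
  l_13 = 0.39600
  l_14 = 0.28116
  l_15 = 0.22212
  l_16 = 0.12216
  l_17 = 0.06108
R₀ = Σ l_x mₓ:
  age 12: 0.72000 × 5 = 3.6000
  age 13: 0.39600 × 14 = 5.5440
  age 14: 0.28116 × 7 = 1.9681
  age 15: 0.22212 × 5 = 1.1106
  age 16: 0.12216 × 22 = 2.6875
  age 17: 0.06108 × 13 = 0.7940
R₀ = 3.6000 + 5.5440 + 1.9681 + 1.1106 + 2.6875 + 0.7940 = 15.7043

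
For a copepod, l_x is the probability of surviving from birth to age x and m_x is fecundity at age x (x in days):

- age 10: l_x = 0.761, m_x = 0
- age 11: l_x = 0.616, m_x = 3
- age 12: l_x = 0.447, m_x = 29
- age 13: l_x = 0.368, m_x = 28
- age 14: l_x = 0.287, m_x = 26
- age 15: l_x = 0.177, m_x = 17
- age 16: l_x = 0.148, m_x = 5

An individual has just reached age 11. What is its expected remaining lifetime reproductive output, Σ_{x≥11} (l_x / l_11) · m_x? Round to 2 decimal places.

l_11 = 0.616. Conditional survival from age 11 to x is l_x / l_11.
  x=11: (0.616/0.616) × 3 = 3.0000
  x=12: (0.447/0.616) × 29 = 21.0438
  x=13: (0.368/0.616) × 28 = 16.7273
  x=14: (0.287/0.616) × 26 = 12.1136
  x=15: (0.177/0.616) × 17 = 4.8847
  x=16: (0.148/0.616) × 5 = 1.2013
Sum = 3.0000 + 21.0438 + 16.7273 + 12.1136 + 4.8847 + 1.2013 = 58.9708

58.97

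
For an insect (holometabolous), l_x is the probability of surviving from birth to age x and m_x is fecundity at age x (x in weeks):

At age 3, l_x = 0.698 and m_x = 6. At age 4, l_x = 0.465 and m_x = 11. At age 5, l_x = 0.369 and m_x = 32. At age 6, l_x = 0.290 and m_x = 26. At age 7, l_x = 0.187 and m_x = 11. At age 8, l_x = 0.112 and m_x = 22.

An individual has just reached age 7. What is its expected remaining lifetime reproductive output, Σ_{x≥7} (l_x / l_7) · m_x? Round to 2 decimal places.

24.18

l_7 = 0.187. Conditional survival from age 7 to x is l_x / l_7.
  x=7: (0.187/0.187) × 11 = 11.0000
  x=8: (0.112/0.187) × 22 = 13.1765
Sum = 11.0000 + 13.1765 = 24.1765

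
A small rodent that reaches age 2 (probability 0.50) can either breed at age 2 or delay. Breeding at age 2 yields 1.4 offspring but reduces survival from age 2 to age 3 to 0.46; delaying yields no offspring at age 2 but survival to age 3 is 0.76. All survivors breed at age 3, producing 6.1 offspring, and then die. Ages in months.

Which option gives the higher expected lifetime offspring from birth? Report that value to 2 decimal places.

2.32

breed at age 2: R₀ = 0.50 × (1.4 + 0.46 × 6.1) = 0.50 × 4.2060 = 2.1030
delay to age 3: R₀ = 0.50 × (0.76 × 6.1) = 0.50 × 4.6360 = 2.3180
Higher: delay to age 3 (2.3180).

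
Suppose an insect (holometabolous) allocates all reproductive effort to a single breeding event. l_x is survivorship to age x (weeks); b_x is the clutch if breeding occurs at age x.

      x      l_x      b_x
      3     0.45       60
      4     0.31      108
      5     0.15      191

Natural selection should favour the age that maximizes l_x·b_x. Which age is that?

4

Expected offspring if breeding at age x = l_x × b_x:
  age 3: 0.45 × 60 = 27.000
  age 4: 0.31 × 108 = 33.480
  age 5: 0.15 × 191 = 28.650
Maximum at age 4 (33.480).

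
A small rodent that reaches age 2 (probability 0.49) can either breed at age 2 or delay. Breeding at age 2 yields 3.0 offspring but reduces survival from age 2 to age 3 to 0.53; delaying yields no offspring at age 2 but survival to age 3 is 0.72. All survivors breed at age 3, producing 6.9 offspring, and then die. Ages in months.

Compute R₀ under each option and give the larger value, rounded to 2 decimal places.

3.26

breed at age 2: R₀ = 0.49 × (3.0 + 0.53 × 6.9) = 0.49 × 6.6570 = 3.2619
delay to age 3: R₀ = 0.49 × (0.72 × 6.9) = 0.49 × 4.9680 = 2.4343
Higher: breed at age 2 (3.2619).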